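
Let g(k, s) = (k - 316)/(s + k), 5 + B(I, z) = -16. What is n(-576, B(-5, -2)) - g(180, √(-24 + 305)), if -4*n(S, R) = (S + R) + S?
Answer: 37773507/128476 - 136*√281/32119 ≈ 293.94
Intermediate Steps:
B(I, z) = -21 (B(I, z) = -5 - 16 = -21)
n(S, R) = -S/2 - R/4 (n(S, R) = -((S + R) + S)/4 = -((R + S) + S)/4 = -(R + 2*S)/4 = -S/2 - R/4)
g(k, s) = (-316 + k)/(k + s)
n(-576, B(-5, -2)) - g(180, √(-24 + 305)) = (-½*(-576) - ¼*(-21)) - (-316 + 180)/(180 + √(-24 + 305)) = (288 + 21/4) - (-136)/(180 + √281) = 1173/4 - (-136)/(180 + √281) = 1173/4 + 136/(180 + √281)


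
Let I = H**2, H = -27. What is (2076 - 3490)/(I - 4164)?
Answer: 1414/3435 ≈ 0.41164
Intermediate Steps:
I = 729 (I = (-27)**2 = 729)
(2076 - 3490)/(I - 4164) = (2076 - 3490)/(729 - 4164) = -1414/(-3435) = -1414*(-1/3435) = 1414/3435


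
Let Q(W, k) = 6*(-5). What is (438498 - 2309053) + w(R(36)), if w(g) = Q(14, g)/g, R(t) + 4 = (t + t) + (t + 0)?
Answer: -97268875/52 ≈ -1.8706e+6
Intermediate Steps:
Q(W, k) = -30
R(t) = -4 + 3*t (R(t) = -4 + ((t + t) + (t + 0)) = -4 + (2*t + t) = -4 + 3*t)
w(g) = -30/g
(438498 - 2309053) + w(R(36)) = (438498 - 2309053) - 30/(-4 + 3*36) = -1870555 - 30/(-4 + 108) = -1870555 - 30/104 = -1870555 - 30*1/104 = -1870555 - 15/52 = -97268875/52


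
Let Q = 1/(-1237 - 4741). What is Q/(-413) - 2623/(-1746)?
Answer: 1618990792/1077680961 ≈ 1.5023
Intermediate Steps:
Q = -1/5978 (Q = 1/(-5978) = -1/5978 ≈ -0.00016728)
Q/(-413) - 2623/(-1746) = -1/5978/(-413) - 2623/(-1746) = -1/5978*(-1/413) - 2623*(-1/1746) = 1/2468914 + 2623/1746 = 1618990792/1077680961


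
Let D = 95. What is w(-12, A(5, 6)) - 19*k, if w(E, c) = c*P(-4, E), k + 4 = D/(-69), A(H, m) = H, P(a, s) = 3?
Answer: 8084/69 ≈ 117.16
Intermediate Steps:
k = -371/69 (k = -4 + 95/(-69) = -4 + 95*(-1/69) = -4 - 95/69 = -371/69 ≈ -5.3768)
w(E, c) = 3*c (w(E, c) = c*3 = 3*c)
w(-12, A(5, 6)) - 19*k = 3*5 - 19*(-371/69) = 15 + 7049/69 = 8084/69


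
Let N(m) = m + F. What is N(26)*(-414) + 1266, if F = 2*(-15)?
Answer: 2922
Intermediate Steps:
F = -30
N(m) = -30 + m (N(m) = m - 30 = -30 + m)
N(26)*(-414) + 1266 = (-30 + 26)*(-414) + 1266 = -4*(-414) + 1266 = 1656 + 1266 = 2922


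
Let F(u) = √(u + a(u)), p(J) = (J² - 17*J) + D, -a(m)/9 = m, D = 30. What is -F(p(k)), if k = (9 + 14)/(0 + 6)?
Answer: -√1474/3 ≈ -12.798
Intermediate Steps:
k = 23/6 ≈ 3.8333
a(m) = -9*m
p(J) = 30 + J² - 17*J (p(J) = (J² - 17*J) + 30 = 30 + J² - 17*J)
F(u) = 2*√2*√(-u) (F(u) = √(u - 9*u) = √(-8*u) = 2*√2*√(-u))
-F(p(k)) = -2*√2*√(-(30 + (23/6)² - 17*23/6)) = -2*√2*√(-(30 + 529/36 - 391/6)) = -2*√2*√(-1*(-737/36)) = -2*√2*√(737/36) = -2*√2*√737/6 = -√1474/3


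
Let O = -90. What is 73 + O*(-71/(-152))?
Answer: 2353/76 ≈ 30.961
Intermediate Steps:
73 + O*(-71/(-152)) = 73 - (-6390)/(-152) = 73 - (-6390)*(-1)/152 = 73 - 90*71/152 = 73 - 3195/76 = 2353/76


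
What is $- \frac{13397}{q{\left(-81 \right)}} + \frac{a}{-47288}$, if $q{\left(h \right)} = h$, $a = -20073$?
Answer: $\frac{635143249}{3830328} \approx 165.82$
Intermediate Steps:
$- \frac{13397}{q{\left(-81 \right)}} + \frac{a}{-47288} = - \frac{13397}{-81} - \frac{20073}{-47288} = \left(-13397\right) \left(- \frac{1}{81}\right) - - \frac{20073}{47288} = \frac{13397}{81} + \frac{20073}{47288} = \frac{635143249}{3830328}$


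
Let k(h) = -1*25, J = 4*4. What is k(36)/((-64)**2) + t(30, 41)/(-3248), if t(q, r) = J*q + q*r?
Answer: -442835/831488 ≈ -0.53258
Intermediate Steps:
J = 16
k(h) = -25
t(q, r) = 16*q + q*r
k(36)/((-64)**2) + t(30, 41)/(-3248) = -25/((-64)**2) + (30*(16 + 41))/(-3248) = -25/4096 + (30*57)*(-1/3248) = -25*1/4096 + 1710*(-1/3248) = -25/4096 - 855/1624 = -442835/831488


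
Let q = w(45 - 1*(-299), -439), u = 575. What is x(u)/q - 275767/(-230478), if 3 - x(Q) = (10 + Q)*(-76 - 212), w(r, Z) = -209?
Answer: -38773989571/48169902 ≈ -804.94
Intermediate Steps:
x(Q) = 2883 + 288*Q (x(Q) = 3 - (10 + Q)*(-76 - 212) = 3 - (10 + Q)*(-288) = 3 - (-2880 - 288*Q) = 3 + (2880 + 288*Q) = 2883 + 288*Q)
q = -209
x(u)/q - 275767/(-230478) = (2883 + 288*575)/(-209) - 275767/(-230478) = (2883 + 165600)*(-1/209) - 275767*(-1/230478) = 168483*(-1/209) + 275767/230478 = -168483/209 + 275767/230478 = -38773989571/48169902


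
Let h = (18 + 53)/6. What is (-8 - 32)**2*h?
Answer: 56800/3 ≈ 18933.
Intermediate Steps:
h = 71/6 (h = 71*(1/6) = 71/6 ≈ 11.833)
(-8 - 32)**2*h = (-8 - 32)**2*(71/6) = (-40)**2*(71/6) = 1600*(71/6) = 56800/3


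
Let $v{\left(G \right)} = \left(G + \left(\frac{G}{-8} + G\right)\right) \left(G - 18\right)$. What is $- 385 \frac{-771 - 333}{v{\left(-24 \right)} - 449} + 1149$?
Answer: $\frac{189159}{131} \approx 1444.0$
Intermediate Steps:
$v{\left(G \right)} = \frac{15 G \left(-18 + G\right)}{8}$ ($v{\left(G \right)} = \left(G + \left(G \left(- \frac{1}{8}\right) + G\right)\right) \left(-18 + G\right) = \left(G + \left(- \frac{G}{8} + G\right)\right) \left(-18 + G\right) = \left(G + \frac{7 G}{8}\right) \left(-18 + G\right) = \frac{15 G}{8} \left(-18 + G\right) = \frac{15 G \left(-18 + G\right)}{8}$)
$- 385 \frac{-771 - 333}{v{\left(-24 \right)} - 449} + 1149 = - 385 \frac{-771 - 333}{\frac{15}{8} \left(-24\right) \left(-18 - 24\right) - 449} + 1149 = - 385 \left(- \frac{1104}{\frac{15}{8} \left(-24\right) \left(-42\right) - 449}\right) + 1149 = - 385 \left(- \frac{1104}{1890 - 449}\right) + 1149 = - 385 \left(- \frac{1104}{1441}\right) + 1149 = - 385 \left(\left(-1104\right) \frac{1}{1441}\right) + 1149 = \left(-385\right) \left(- \frac{1104}{1441}\right) + 1149 = \frac{38640}{131} + 1149 = \frac{189159}{131}$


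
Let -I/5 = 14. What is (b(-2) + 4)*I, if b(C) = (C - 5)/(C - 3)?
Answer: -378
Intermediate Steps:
I = -70 (I = -5*14 = -70)
b(C) = (-5 + C)/(-3 + C)
(b(-2) + 4)*I = ((-5 - 2)/(-3 - 2) + 4)*(-70) = (-7/(-5) + 4)*(-70) = (-⅕*(-7) + 4)*(-70) = (7/5 + 4)*(-70) = (27/5)*(-70) = -378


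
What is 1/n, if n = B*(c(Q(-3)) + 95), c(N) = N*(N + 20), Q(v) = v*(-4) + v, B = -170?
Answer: -1/60520 ≈ -1.6523e-5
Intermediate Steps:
Q(v) = -3*v (Q(v) = -4*v + v = -3*v)
c(N) = N*(20 + N)
n = -60520 (n = -170*((-3*(-3))*(20 - 3*(-3)) + 95) = -170*(9*(20 + 9) + 95) = -170*(9*29 + 95) = -170*(261 + 95) = -170*356 = -60520)
1/n = 1/(-60520) = -1/60520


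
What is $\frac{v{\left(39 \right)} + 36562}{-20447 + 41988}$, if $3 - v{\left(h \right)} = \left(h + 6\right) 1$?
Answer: $\frac{36520}{21541} \approx 1.6954$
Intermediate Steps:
$v{\left(h \right)} = -3 - h$ ($v{\left(h \right)} = 3 - \left(h + 6\right) 1 = 3 - \left(6 + h\right) 1 = 3 - \left(6 + h\right) = -3 - h$)
$\frac{v{\left(39 \right)} + 36562}{-20447 + 41988} = \frac{\left(-3 - 39\right) + 36562}{-20447 + 41988} = \frac{\left(-3 - 39\right) + 36562}{21541} = \left(-42 + 36562\right) \frac{1}{21541} = 36520 \cdot \frac{1}{21541} = \frac{36520}{21541}$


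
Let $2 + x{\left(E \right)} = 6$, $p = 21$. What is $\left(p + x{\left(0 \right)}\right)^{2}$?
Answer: $625$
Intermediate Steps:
$x{\left(E \right)} = 4$ ($x{\left(E \right)} = -2 + 6 = 4$)
$\left(p + x{\left(0 \right)}\right)^{2} = \left(21 + 4\right)^{2} = 25^{2} = 625$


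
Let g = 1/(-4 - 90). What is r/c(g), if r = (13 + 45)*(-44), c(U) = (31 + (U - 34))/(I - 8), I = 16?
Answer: 1919104/283 ≈ 6781.3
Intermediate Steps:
g = -1/94 (g = 1/(-94) = -1/94 ≈ -0.010638)
c(U) = -3/8 + U/8 (c(U) = (31 + (U - 34))/(16 - 8) = (31 + (-34 + U))/8 = (-3 + U)*(⅛) = -3/8 + U/8)
r = -2552 (r = 58*(-44) = -2552)
r/c(g) = -2552/(-3/8 + (⅛)*(-1/94)) = -2552/(-3/8 - 1/752) = -2552/(-283/752) = -2552*(-752/283) = 1919104/283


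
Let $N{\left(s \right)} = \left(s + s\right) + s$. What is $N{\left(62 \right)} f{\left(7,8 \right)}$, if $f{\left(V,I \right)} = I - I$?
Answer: $0$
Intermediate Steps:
$N{\left(s \right)} = 3 s$ ($N{\left(s \right)} = 2 s + s = 3 s$)
$f{\left(V,I \right)} = 0$
$N{\left(62 \right)} f{\left(7,8 \right)} = 3 \cdot 62 \cdot 0 = 186 \cdot 0 = 0$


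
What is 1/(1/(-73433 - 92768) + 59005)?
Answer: 166201/9806690004 ≈ 1.6948e-5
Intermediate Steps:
1/(1/(-73433 - 92768) + 59005) = 1/(1/(-166201) + 59005) = 1/(-1/166201 + 59005) = 1/(9806690004/166201) = 166201/9806690004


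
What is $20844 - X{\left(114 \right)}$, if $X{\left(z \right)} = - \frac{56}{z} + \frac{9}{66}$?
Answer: $\frac{26138821}{1254} \approx 20844.0$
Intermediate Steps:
$X{\left(z \right)} = \frac{3}{22} - \frac{56}{z}$ ($X{\left(z \right)} = - \frac{56}{z} + 9 \cdot \frac{1}{66} = - \frac{56}{z} + \frac{3}{22} = \frac{3}{22} - \frac{56}{z}$)
$20844 - X{\left(114 \right)} = 20844 - \left(\frac{3}{22} - \frac{56}{114}\right) = 20844 - \left(\frac{3}{22} - \frac{28}{57}\right) = 20844 - - \frac{445}{1254} = 20844 + \frac{445}{1254} = \frac{26138821}{1254}$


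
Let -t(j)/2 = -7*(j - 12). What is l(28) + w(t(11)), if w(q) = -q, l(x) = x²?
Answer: 798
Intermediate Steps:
t(j) = -168 + 14*j (t(j) = -(-14)*(j - 12) = -(-14)*(-12 + j) = -2*(84 - 7*j) = -168 + 14*j)
l(28) + w(t(11)) = 28² - (-168 + 14*11) = 784 - (-168 + 154) = 784 - 1*(-14) = 784 + 14 = 798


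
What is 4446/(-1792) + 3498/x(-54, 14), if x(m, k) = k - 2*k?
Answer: -226095/896 ≈ -252.34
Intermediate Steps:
x(m, k) = -k
4446/(-1792) + 3498/x(-54, 14) = 4446/(-1792) + 3498/((-1*14)) = 4446*(-1/1792) + 3498/(-14) = -2223/896 + 3498*(-1/14) = -2223/896 - 1749/7 = -226095/896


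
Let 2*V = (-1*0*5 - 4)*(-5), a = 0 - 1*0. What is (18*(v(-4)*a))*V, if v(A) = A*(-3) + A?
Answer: 0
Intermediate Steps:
v(A) = -2*A (v(A) = -3*A + A = -2*A)
a = 0 (a = 0 + 0 = 0)
V = 10 (V = ((-1*0*5 - 4)*(-5))/2 = ((0*5 - 4)*(-5))/2 = ((0 - 4)*(-5))/2 = (-4*(-5))/2 = (½)*20 = 10)
(18*(v(-4)*a))*V = (18*(-2*(-4)*0))*10 = (18*(8*0))*10 = (18*0)*10 = 0*10 = 0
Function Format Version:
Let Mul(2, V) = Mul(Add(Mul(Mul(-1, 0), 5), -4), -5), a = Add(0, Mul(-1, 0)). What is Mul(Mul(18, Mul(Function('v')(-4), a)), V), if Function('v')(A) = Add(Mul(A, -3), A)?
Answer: 0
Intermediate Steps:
Function('v')(A) = Mul(-2, A) (Function('v')(A) = Add(Mul(-3, A), A) = Mul(-2, A))
a = 0 (a = Add(0, 0) = 0)
V = 10 (V = Mul(Rational(1, 2), Mul(Add(Mul(Mul(-1, 0), 5), -4), -5)) = Mul(Rational(1, 2), Mul(Add(Mul(0, 5), -4), -5)) = Mul(Rational(1, 2), Mul(Add(0, -4), -5)) = Mul(Rational(1, 2), Mul(-4, -5)) = Mul(Rational(1, 2), 20) = 10)
Mul(Mul(18, Mul(Function('v')(-4), a)), V) = Mul(Mul(18, Mul(Mul(-2, -4), 0)), 10) = Mul(Mul(18, Mul(8, 0)), 10) = Mul(Mul(18, 0), 10) = Mul(0, 10) = 0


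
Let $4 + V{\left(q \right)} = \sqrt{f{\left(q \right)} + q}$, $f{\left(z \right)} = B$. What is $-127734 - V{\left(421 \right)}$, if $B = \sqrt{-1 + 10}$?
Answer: $-127730 - 2 \sqrt{106} \approx -1.2775 \cdot 10^{5}$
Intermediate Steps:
$B = 3$ ($B = \sqrt{9} = 3$)
$f{\left(z \right)} = 3$
$V{\left(q \right)} = -4 + \sqrt{3 + q}$
$-127734 - V{\left(421 \right)} = -127734 - \left(-4 + \sqrt{3 + 421}\right) = -127734 - \left(-4 + \sqrt{424}\right) = -127734 - \left(-4 + 2 \sqrt{106}\right) = -127734 + \left(4 - 2 \sqrt{106}\right) = -127730 - 2 \sqrt{106}$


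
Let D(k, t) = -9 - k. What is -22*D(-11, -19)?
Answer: -44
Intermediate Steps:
-22*D(-11, -19) = -22*(-9 - 1*(-11)) = -22*(-9 + 11) = -22*2 = -44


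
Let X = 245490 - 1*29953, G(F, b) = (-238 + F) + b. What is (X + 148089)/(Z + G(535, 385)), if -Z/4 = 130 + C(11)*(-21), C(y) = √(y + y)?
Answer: -1636317/3583 + 2545382*√22/10749 ≈ 654.01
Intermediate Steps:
C(y) = √2*√y (C(y) = √(2*y) = √2*√y)
G(F, b) = -238 + F + b
X = 215537 (X = 245490 - 29953 = 215537)
Z = -520 + 84*√22 (Z = -4*(130 + (√2*√11)*(-21)) = -4*(130 + √22*(-21)) = -4*(130 - 21*√22) = -520 + 84*√22 ≈ -126.01)
(X + 148089)/(Z + G(535, 385)) = (215537 + 148089)/((-520 + 84*√22) + (-238 + 535 + 385)) = 363626/((-520 + 84*√22) + 682) = 363626/(162 + 84*√22)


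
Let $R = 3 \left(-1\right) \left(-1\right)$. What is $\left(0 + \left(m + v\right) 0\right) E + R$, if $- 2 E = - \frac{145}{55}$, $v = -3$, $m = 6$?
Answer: $3$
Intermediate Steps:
$R = 3$ ($R = \left(-3\right) \left(-1\right) = 3$)
$E = \frac{29}{22}$ ($E = - \frac{\left(-145\right) \frac{1}{55}}{2} = \left(- \frac{1}{2}\right) \left(- \frac{29}{11}\right) = \frac{29}{22} \approx 1.3182$)
$\left(0 + \left(m + v\right) 0\right) E + R = \left(0 + \left(6 - 3\right) 0\right) \frac{29}{22} + 3 = \left(0 + 3 \cdot 0\right) \frac{29}{22} + 3 = \left(0 + 0\right) \frac{29}{22} + 3 = 0 \cdot \frac{29}{22} + 3 = 0 + 3 = 3$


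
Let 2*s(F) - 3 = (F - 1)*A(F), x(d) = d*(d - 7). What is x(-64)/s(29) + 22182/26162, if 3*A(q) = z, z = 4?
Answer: 357982395/1582801 ≈ 226.17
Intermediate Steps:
A(q) = 4/3 (A(q) = (⅓)*4 = 4/3)
x(d) = d*(-7 + d)
s(F) = ⅚ + 2*F/3 (s(F) = 3/2 + ((F - 1)*(4/3))/2 = 3/2 + ((-1 + F)*(4/3))/2 = 3/2 + (-4/3 + 4*F/3)/2 = 3/2 + (-⅔ + 2*F/3) = ⅚ + 2*F/3)
x(-64)/s(29) + 22182/26162 = (-64*(-7 - 64))/(⅚ + (⅔)*29) + 22182/26162 = (-64*(-71))/(⅚ + 58/3) + 22182*(1/26162) = 4544/(121/6) + 11091/13081 = 4544*(6/121) + 11091/13081 = 27264/121 + 11091/13081 = 357982395/1582801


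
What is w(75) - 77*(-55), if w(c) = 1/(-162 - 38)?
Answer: 846999/200 ≈ 4235.0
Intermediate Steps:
w(c) = -1/200 (w(c) = 1/(-200) = -1/200)
w(75) - 77*(-55) = -1/200 - 77*(-55) = -1/200 + 4235 = 846999/200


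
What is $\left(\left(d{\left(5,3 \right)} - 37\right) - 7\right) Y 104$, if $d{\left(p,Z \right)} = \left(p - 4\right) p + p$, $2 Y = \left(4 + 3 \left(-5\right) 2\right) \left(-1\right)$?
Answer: $-45968$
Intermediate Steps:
$Y = 13$ ($Y = \frac{\left(4 + 3 \left(-5\right) 2\right) \left(-1\right)}{2} = \frac{\left(4 - 30\right) \left(-1\right)}{2} = \frac{\left(-26\right) \left(-1\right)}{2} = \frac{1}{2} \cdot 26 = 13$)
$d{\left(p,Z \right)} = p + p \left(-4 + p\right)$ ($d{\left(p,Z \right)} = \left(-4 + p\right) p + p = p \left(-4 + p\right) + p = p + p \left(-4 + p\right)$)
$\left(\left(d{\left(5,3 \right)} - 37\right) - 7\right) Y 104 = \left(\left(5 \left(-3 + 5\right) - 37\right) - 7\right) 13 \cdot 104 = \left(\left(5 \cdot 2 - 37\right) - 7\right) 13 \cdot 104 = \left(\left(10 - 37\right) - 7\right) 13 \cdot 104 = \left(-27 - 7\right) 13 \cdot 104 = \left(-34\right) 13 \cdot 104 = \left(-442\right) 104 = -45968$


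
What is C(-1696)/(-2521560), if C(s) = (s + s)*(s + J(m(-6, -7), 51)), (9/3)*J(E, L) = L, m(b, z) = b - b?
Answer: -711896/315195 ≈ -2.2586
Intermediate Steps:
m(b, z) = 0
J(E, L) = L/3
C(s) = 2*s*(17 + s) (C(s) = (s + s)*(s + (⅓)*51) = (2*s)*(s + 17) = (2*s)*(17 + s) = 2*s*(17 + s))
C(-1696)/(-2521560) = (2*(-1696)*(17 - 1696))/(-2521560) = (2*(-1696)*(-1679))*(-1/2521560) = 5695168*(-1/2521560) = -711896/315195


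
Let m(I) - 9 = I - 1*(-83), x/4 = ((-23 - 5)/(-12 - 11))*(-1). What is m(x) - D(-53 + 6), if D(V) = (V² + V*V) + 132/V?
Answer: -4678634/1081 ≈ -4328.1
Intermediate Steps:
x = -112/23 (x = 4*(((-23 - 5)/(-12 - 11))*(-1)) = 4*(-28/(-23)*(-1)) = 4*(-28*(-1/23)*(-1)) = 4*((28/23)*(-1)) = 4*(-28/23) = -112/23 ≈ -4.8696)
D(V) = 2*V² + 132/V (D(V) = (V² + V²) + 132/V = 2*V² + 132/V)
m(I) = 92 + I (m(I) = 9 + (I - 1*(-83)) = 9 + (I + 83) = 9 + (83 + I) = 92 + I)
m(x) - D(-53 + 6) = (92 - 112/23) - 2*(66 + (-53 + 6)³)/(-53 + 6) = 2004/23 - 2*(66 + (-47)³)/(-47) = 2004/23 - 2*(-1)*(66 - 103823)/47 = 2004/23 - 2*(-1)*(-103757)/47 = 2004/23 - 1*207514/47 = 2004/23 - 207514/47 = -4678634/1081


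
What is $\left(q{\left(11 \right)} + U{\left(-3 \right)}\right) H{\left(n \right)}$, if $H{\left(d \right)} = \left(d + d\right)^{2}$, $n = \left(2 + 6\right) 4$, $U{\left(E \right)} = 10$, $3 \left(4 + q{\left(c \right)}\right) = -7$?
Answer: $\frac{45056}{3} \approx 15019.0$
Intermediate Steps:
$q{\left(c \right)} = - \frac{19}{3}$ ($q{\left(c \right)} = -4 + \frac{1}{3} \left(-7\right) = -4 - \frac{7}{3} = - \frac{19}{3}$)
$n = 32$ ($n = 8 \cdot 4 = 32$)
$H{\left(d \right)} = 4 d^{2}$ ($H{\left(d \right)} = \left(2 d\right)^{2} = 4 d^{2}$)
$\left(q{\left(11 \right)} + U{\left(-3 \right)}\right) H{\left(n \right)} = \left(- \frac{19}{3} + 10\right) 4 \cdot 32^{2} = \frac{11 \cdot 4 \cdot 1024}{3} = \frac{11}{3} \cdot 4096 = \frac{45056}{3}$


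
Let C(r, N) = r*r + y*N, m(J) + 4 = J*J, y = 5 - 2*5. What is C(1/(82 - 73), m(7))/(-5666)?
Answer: 9112/229473 ≈ 0.039708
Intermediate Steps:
y = -5 (y = 5 - 10 = -5)
m(J) = -4 + J² (m(J) = -4 + J*J = -4 + J²)
C(r, N) = r² - 5*N (C(r, N) = r*r - 5*N = r² - 5*N)
C(1/(82 - 73), m(7))/(-5666) = ((1/(82 - 73))² - 5*(-4 + 7²))/(-5666) = ((1/9)² - 5*(-4 + 49))*(-1/5666) = ((⅑)² - 5*45)*(-1/5666) = (1/81 - 225)*(-1/5666) = -18224/81*(-1/5666) = 9112/229473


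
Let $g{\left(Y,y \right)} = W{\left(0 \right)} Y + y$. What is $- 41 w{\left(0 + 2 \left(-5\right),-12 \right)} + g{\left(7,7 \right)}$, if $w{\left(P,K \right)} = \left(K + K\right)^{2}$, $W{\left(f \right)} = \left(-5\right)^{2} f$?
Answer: $-23609$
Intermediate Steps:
$W{\left(f \right)} = 25 f$
$w{\left(P,K \right)} = 4 K^{2}$ ($w{\left(P,K \right)} = \left(2 K\right)^{2} = 4 K^{2}$)
$g{\left(Y,y \right)} = y$ ($g{\left(Y,y \right)} = 25 \cdot 0 Y + y = 0 Y + y = 0 + y = y$)
$- 41 w{\left(0 + 2 \left(-5\right),-12 \right)} + g{\left(7,7 \right)} = - 41 \cdot 4 \left(-12\right)^{2} + 7 = - 41 \cdot 4 \cdot 144 + 7 = \left(-41\right) 576 + 7 = -23616 + 7 = -23609$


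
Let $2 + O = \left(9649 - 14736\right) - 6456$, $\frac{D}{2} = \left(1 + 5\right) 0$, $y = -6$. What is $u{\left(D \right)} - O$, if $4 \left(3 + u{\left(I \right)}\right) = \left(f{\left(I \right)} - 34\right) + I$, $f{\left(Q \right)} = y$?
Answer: $11532$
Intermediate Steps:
$D = 0$ ($D = 2 \left(1 + 5\right) 0 = 2 \cdot 6 \cdot 0 = 2 \cdot 0 = 0$)
$f{\left(Q \right)} = -6$
$u{\left(I \right)} = -13 + \frac{I}{4}$ ($u{\left(I \right)} = -3 + \frac{\left(-6 - 34\right) + I}{4} = -3 + \frac{-40 + I}{4} = -3 + \left(-10 + \frac{I}{4}\right) = -13 + \frac{I}{4}$)
$O = -11545$ ($O = -2 + \left(\left(9649 - 14736\right) - 6456\right) = -2 - 11543 = -11545$)
$u{\left(D \right)} - O = \left(-13 + \frac{1}{4} \cdot 0\right) - -11545 = \left(-13 + 0\right) + 11545 = -13 + 11545 = 11532$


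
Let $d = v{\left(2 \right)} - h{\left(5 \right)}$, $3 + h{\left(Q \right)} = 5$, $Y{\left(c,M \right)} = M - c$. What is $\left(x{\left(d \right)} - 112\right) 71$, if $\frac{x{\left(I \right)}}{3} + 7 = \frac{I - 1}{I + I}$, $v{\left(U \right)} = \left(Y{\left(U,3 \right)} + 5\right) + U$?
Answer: $- \frac{37417}{4} \approx -9354.3$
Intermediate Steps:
$h{\left(Q \right)} = 2$ ($h{\left(Q \right)} = -3 + 5 = 2$)
$v{\left(U \right)} = 8$ ($v{\left(U \right)} = \left(\left(3 - U\right) + 5\right) + U = \left(8 - U\right) + U = 8$)
$d = 6$ ($d = 8 - 2 = 6$)
$x{\left(I \right)} = -21 + \frac{3 \left(-1 + I\right)}{2 I}$ ($x{\left(I \right)} = -21 + 3 \frac{I - 1}{I + I} = -21 + 3 \frac{-1 + I}{2 I} = -21 + \frac{3 \left(-1 + I\right)}{2 I}$)
$\left(x{\left(d \right)} - 112\right) 71 = \left(\frac{3 \left(-1 - 78\right)}{2 \cdot 6} - 112\right) 71 = \left(\frac{3}{2} \cdot \frac{1}{6} \left(-1 - 78\right) - 112\right) 71 = \left(\frac{3}{2} \cdot \frac{1}{6} \left(-79\right) - 112\right) 71 = \left(- \frac{79}{4} - 112\right) 71 = \left(- \frac{527}{4}\right) 71 = - \frac{37417}{4}$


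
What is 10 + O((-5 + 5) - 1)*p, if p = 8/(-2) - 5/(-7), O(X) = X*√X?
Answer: 10 + 23*I/7 ≈ 10.0 + 3.2857*I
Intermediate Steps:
O(X) = X^(3/2)
p = -23/7 (p = 8*(-½) - 5*(-⅐) = -4 + 5/7 = -23/7 ≈ -3.2857)
10 + O((-5 + 5) - 1)*p = 10 + ((-5 + 5) - 1)^(3/2)*(-23/7) = 10 + (0 - 1)^(3/2)*(-23/7) = 10 + (-1)^(3/2)*(-23/7) = 10 - I*(-23/7) = 10 + 23*I/7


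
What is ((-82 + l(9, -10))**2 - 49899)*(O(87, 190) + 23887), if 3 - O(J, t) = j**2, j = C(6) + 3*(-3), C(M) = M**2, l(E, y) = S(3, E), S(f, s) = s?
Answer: -1032285770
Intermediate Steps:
l(E, y) = E
j = 27 (j = 6**2 + 3*(-3) = 36 - 9 = 27)
O(J, t) = -726 (O(J, t) = 3 - 1*27**2 = 3 - 1*729 = 3 - 729 = -726)
((-82 + l(9, -10))**2 - 49899)*(O(87, 190) + 23887) = ((-82 + 9)**2 - 49899)*(-726 + 23887) = ((-73)**2 - 49899)*23161 = (5329 - 49899)*23161 = -44570*23161 = -1032285770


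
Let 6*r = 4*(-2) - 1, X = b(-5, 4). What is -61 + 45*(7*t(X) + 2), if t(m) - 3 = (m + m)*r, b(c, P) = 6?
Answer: -4696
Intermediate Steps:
X = 6
r = -3/2 (r = (4*(-2) - 1)/6 = (-8 - 1)/6 = (⅙)*(-9) = -3/2 ≈ -1.5000)
t(m) = 3 - 3*m (t(m) = 3 + (m + m)*(-3/2) = 3 + (2*m)*(-3/2) = 3 - 3*m)
-61 + 45*(7*t(X) + 2) = -61 + 45*(7*(3 - 3*6) + 2) = -61 + 45*(7*(3 - 18) + 2) = -61 + 45*(7*(-15) + 2) = -61 + 45*(-105 + 2) = -61 + 45*(-103) = -61 - 4635 = -4696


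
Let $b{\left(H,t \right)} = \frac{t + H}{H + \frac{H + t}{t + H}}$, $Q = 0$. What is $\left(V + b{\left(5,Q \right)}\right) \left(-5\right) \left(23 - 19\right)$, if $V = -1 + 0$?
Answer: $\frac{10}{3} \approx 3.3333$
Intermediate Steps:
$b{\left(H,t \right)} = \frac{H + t}{1 + H}$ ($b{\left(H,t \right)} = \frac{H + t}{H + \frac{H + t}{H + t}} = \frac{H + t}{H + 1} = \frac{H + t}{1 + H}$)
$V = -1$
$\left(V + b{\left(5,Q \right)}\right) \left(-5\right) \left(23 - 19\right) = \left(-1 + \frac{5 + 0}{1 + 5}\right) \left(-5\right) \left(23 - 19\right) = \left(-1 + \frac{1}{6} \cdot 5\right) \left(-5\right) 4 = \left(-1 + \frac{5}{6}\right) \left(-5\right) 4 = \left(- \frac{1}{6}\right) \left(-5\right) 4 = \frac{5}{6} \cdot 4 = \frac{10}{3}$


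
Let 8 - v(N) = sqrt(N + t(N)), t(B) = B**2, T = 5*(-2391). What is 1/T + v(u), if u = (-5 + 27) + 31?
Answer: 95639/11955 - 3*sqrt(318) ≈ -45.498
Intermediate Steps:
T = -11955
u = 53 (u = 22 + 31 = 53)
v(N) = 8 - sqrt(N + N**2)
1/T + v(u) = 1/(-11955) + (8 - sqrt(53*(1 + 53))) = -1/11955 + (8 - sqrt(53*54)) = -1/11955 + (8 - sqrt(2862)) = -1/11955 + (8 - 3*sqrt(318)) = 95639/11955 - 3*sqrt(318)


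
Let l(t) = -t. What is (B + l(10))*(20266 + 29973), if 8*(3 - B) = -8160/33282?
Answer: -1942189501/5547 ≈ -3.5013e+5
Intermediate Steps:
B = 16811/5547 (B = 3 - (-1020)/33282 = 3 - ⅛*(-1360/5547) = 3 + 170/5547 = 16811/5547 ≈ 3.0306)
(B + l(10))*(20266 + 29973) = (16811/5547 - 1*10)*(20266 + 29973) = (16811/5547 - 10)*50239 = -38659/5547*50239 = -1942189501/5547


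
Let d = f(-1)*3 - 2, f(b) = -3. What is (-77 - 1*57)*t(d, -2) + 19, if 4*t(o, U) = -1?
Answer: 105/2 ≈ 52.500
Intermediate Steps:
d = -11 (d = -3*3 - 2 = -9 - 2 = -11)
t(o, U) = -¼ (t(o, U) = (¼)*(-1) = -¼)
(-77 - 1*57)*t(d, -2) + 19 = (-77 - 1*57)*(-¼) + 19 = (-77 - 57)*(-¼) + 19 = -134*(-¼) + 19 = 67/2 + 19 = 105/2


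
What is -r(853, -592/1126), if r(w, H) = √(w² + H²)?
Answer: -√230629584737/563 ≈ -853.00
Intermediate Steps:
r(w, H) = √(H² + w²)
-r(853, -592/1126) = -√((-592/1126)² + 853²) = -√((-592*1/1126)² + 727609) = -√((-296/563)² + 727609) = -√(87616/316969 + 727609) = -√(230629584737/316969) = -√230629584737/563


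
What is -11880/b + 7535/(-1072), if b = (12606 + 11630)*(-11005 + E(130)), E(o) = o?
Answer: -33099347369/4709054800 ≈ -7.0289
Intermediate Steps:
b = -263566500 (b = (12606 + 11630)*(-11005 + 130) = 24236*(-10875) = -263566500)
-11880/b + 7535/(-1072) = -11880/(-263566500) + 7535/(-1072) = -11880*(-1/263566500) + 7535*(-1/1072) = 198/4392775 - 7535/1072 = -33099347369/4709054800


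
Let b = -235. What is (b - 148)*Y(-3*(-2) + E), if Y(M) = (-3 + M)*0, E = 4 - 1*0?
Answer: 0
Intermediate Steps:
E = 4 (E = 4 + 0 = 4)
Y(M) = 0
(b - 148)*Y(-3*(-2) + E) = (-235 - 148)*0 = -383*0 = 0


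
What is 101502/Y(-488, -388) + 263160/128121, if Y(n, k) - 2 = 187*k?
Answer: 1014795483/1549281839 ≈ 0.65501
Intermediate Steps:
Y(n, k) = 2 + 187*k
101502/Y(-488, -388) + 263160/128121 = 101502/(2 + 187*(-388)) + 263160/128121 = 101502/(2 - 72556) + 263160*(1/128121) = 101502/(-72554) + 87720/42707 = 101502*(-1/72554) + 87720/42707 = -50751/36277 + 87720/42707 = 1014795483/1549281839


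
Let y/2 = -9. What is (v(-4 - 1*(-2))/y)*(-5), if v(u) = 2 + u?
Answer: 0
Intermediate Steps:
y = -18 (y = 2*(-9) = -18)
(v(-4 - 1*(-2))/y)*(-5) = ((2 + (-4 - 1*(-2)))/(-18))*(-5) = -(2 + (-4 + 2))/18*(-5) = -(2 - 2)/18*(-5) = -1/18*0*(-5) = 0*(-5) = 0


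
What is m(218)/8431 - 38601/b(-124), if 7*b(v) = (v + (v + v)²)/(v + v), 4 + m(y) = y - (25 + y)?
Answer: 506246231/463705 ≈ 1091.7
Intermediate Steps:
m(y) = -29 (m(y) = -4 + (y - (25 + y)) = -4 + (y + (-25 - y)) = -4 - 25 = -29)
b(v) = (v + 4*v²)/(14*v) (b(v) = ((v + (v + v)²)/(v + v))/7 = ((v + (2*v)²)/((2*v)))/7 = ((v + 4*v²)*(1/(2*v)))/7 = ((v + 4*v²)/(2*v))/7 = (v + 4*v²)/(14*v))
m(218)/8431 - 38601/b(-124) = -29/8431 - 38601/(1/14 + (2/7)*(-124)) = -29*1/8431 - 38601/(1/14 - 248/7) = -29/8431 - 38601/(-495/14) = -29/8431 - 38601*(-14/495) = -29/8431 + 60046/55 = 506246231/463705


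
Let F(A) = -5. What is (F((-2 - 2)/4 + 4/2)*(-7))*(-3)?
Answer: -105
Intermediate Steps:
(F((-2 - 2)/4 + 4/2)*(-7))*(-3) = -5*(-7)*(-3) = 35*(-3) = -105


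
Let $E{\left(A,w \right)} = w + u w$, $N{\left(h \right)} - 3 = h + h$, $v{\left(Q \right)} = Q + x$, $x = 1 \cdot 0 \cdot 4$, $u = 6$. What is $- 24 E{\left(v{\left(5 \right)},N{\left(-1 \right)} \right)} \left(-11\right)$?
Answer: $1848$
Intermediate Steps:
$x = 0$ ($x = 0 \cdot 4 = 0$)
$v{\left(Q \right)} = Q$ ($v{\left(Q \right)} = Q + 0 = Q$)
$N{\left(h \right)} = 3 + 2 h$ ($N{\left(h \right)} = 3 + \left(h + h\right) = 3 + 2 h$)
$E{\left(A,w \right)} = 7 w$ ($E{\left(A,w \right)} = w + 6 w = 7 w$)
$- 24 E{\left(v{\left(5 \right)},N{\left(-1 \right)} \right)} \left(-11\right) = - 24 \cdot 7 \left(3 + 2 \left(-1\right)\right) \left(-11\right) = - 24 \cdot 7 \left(3 - 2\right) \left(-11\right) = - 24 \cdot 7 \cdot 1 \left(-11\right) = \left(-24\right) 7 \left(-11\right) = \left(-168\right) \left(-11\right) = 1848$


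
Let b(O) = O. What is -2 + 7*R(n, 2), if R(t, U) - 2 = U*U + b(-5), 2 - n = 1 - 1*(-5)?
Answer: 5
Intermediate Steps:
n = -4 (n = 2 - (1 - 1*(-5)) = 2 - (1 + 5) = 2 - 1*6 = 2 - 6 = -4)
R(t, U) = -3 + U² (R(t, U) = 2 + (U*U - 5) = 2 + (U² - 5) = 2 + (-5 + U²) = -3 + U²)
-2 + 7*R(n, 2) = -2 + 7*(-3 + 2²) = -2 + 7*(-3 + 4) = -2 + 7*1 = -2 + 7 = 5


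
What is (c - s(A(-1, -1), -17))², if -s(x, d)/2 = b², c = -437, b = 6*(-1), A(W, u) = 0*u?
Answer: 133225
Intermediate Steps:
A(W, u) = 0
b = -6
s(x, d) = -72 (s(x, d) = -2*(-6)² = -2*36 = -72)
(c - s(A(-1, -1), -17))² = (-437 - 1*(-72))² = (-437 + 72)² = (-365)² = 133225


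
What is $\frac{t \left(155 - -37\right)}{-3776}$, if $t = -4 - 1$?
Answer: $\frac{15}{59} \approx 0.25424$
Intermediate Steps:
$t = -5$ ($t = -4 - 1 = -5$)
$\frac{t \left(155 - -37\right)}{-3776} = \frac{\left(-5\right) \left(155 - -37\right)}{-3776} = - 5 \left(155 + 37\right) \left(- \frac{1}{3776}\right) = \left(-5\right) 192 \left(- \frac{1}{3776}\right) = \left(-960\right) \left(- \frac{1}{3776}\right) = \frac{15}{59}$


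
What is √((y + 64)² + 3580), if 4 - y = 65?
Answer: √3589 ≈ 59.908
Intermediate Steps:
y = -61 (y = 4 - 1*65 = 4 - 65 = -61)
√((y + 64)² + 3580) = √((-61 + 64)² + 3580) = √(3² + 3580) = √(9 + 3580) = √3589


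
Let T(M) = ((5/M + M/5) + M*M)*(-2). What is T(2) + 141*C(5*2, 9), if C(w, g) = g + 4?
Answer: 9096/5 ≈ 1819.2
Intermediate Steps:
C(w, g) = 4 + g
T(M) = -10/M - 2*M² - 2*M/5 (T(M) = ((5/M + M*(⅕)) + M²)*(-2) = ((5/M + M/5) + M²)*(-2) = (M² + 5/M + M/5)*(-2) = -10/M - 2*M² - 2*M/5)
T(2) + 141*C(5*2, 9) = (-10/2 - 2*2² - ⅖*2) + 141*(4 + 9) = (-10*½ - 2*4 - ⅘) + 141*13 = (-5 - 8 - ⅘) + 1833 = -69/5 + 1833 = 9096/5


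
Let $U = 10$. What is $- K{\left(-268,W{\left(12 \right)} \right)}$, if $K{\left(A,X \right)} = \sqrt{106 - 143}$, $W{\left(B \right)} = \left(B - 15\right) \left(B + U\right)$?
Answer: $- i \sqrt{37} \approx - 6.0828 i$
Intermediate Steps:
$W{\left(B \right)} = \left(-15 + B\right) \left(10 + B\right)$ ($W{\left(B \right)} = \left(B - 15\right) \left(B + 10\right) = \left(-15 + B\right) \left(10 + B\right)$)
$K{\left(A,X \right)} = i \sqrt{37}$ ($K{\left(A,X \right)} = \sqrt{-37} = i \sqrt{37}$)
$- K{\left(-268,W{\left(12 \right)} \right)} = - i \sqrt{37}$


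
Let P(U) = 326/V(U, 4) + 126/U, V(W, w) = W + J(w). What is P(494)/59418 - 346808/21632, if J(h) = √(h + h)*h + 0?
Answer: -1492129069041745/93070999043568 - 326*√2/1811565693 ≈ -16.032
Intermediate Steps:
J(h) = √2*h^(3/2) (J(h) = √(2*h)*h + 0 = (√2*√h)*h + 0 = √2*h^(3/2) + 0 = √2*h^(3/2))
V(W, w) = W + √2*w^(3/2)
P(U) = 126/U + 326/(U + 8*√2) (P(U) = 326/(U + √2*4^(3/2)) + 126/U = 326/(U + √2*8) + 126/U = 326/(U + 8*√2) + 126/U = 126/U + 326/(U + 8*√2))
P(494)/59418 - 346808/21632 = (4*(113*494 + 252*√2)/(494*(494 + 8*√2)))/59418 - 346808/21632 = (4*(1/494)*(55822 + 252*√2)/(494 + 8*√2))*(1/59418) - 346808*1/21632 = (2*(55822 + 252*√2)/(247*(494 + 8*√2)))*(1/59418) - 43351/2704 = (55822 + 252*√2)/(7338123*(494 + 8*√2)) - 43351/2704 = -43351/2704 + (55822 + 252*√2)/(7338123*(494 + 8*√2))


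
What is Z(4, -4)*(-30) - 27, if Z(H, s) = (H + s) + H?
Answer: -147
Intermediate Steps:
Z(H, s) = s + 2*H
Z(4, -4)*(-30) - 27 = (-4 + 2*4)*(-30) - 27 = (-4 + 8)*(-30) - 27 = 4*(-30) - 27 = -120 - 27 = -147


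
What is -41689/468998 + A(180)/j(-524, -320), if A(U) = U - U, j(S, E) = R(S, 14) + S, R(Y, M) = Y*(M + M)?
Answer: -41689/468998 ≈ -0.088889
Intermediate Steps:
R(Y, M) = 2*M*Y (R(Y, M) = Y*(2*M) = 2*M*Y)
j(S, E) = 29*S (j(S, E) = 2*14*S + S = 28*S + S = 29*S)
A(U) = 0
-41689/468998 + A(180)/j(-524, -320) = -41689/468998 + 0/((29*(-524))) = -41689*1/468998 + 0/(-15196) = -41689/468998 + 0*(-1/15196) = -41689/468998 + 0 = -41689/468998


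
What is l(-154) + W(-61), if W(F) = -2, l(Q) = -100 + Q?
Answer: -256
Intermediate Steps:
l(-154) + W(-61) = (-100 - 154) - 2 = -254 - 2 = -256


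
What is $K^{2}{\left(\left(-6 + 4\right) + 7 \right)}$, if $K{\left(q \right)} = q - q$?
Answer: $0$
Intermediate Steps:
$K{\left(q \right)} = 0$
$K^{2}{\left(\left(-6 + 4\right) + 7 \right)} = 0^{2} = 0$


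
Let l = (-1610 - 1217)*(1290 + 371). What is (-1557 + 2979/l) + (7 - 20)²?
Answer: -6517561015/4695647 ≈ -1388.0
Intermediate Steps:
l = -4695647 (l = -2827*1661 = -4695647)
(-1557 + 2979/l) + (7 - 20)² = (-1557 + 2979/(-4695647)) + (7 - 20)² = (-1557 + 2979*(-1/4695647)) + (-13)² = (-1557 - 2979/4695647) + 169 = -7311125358/4695647 + 169 = -6517561015/4695647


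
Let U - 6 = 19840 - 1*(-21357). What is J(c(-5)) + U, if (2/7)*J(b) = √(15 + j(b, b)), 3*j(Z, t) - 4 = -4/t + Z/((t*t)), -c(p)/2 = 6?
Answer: 41203 + 7*√591/12 ≈ 41217.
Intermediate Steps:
c(p) = -12 (c(p) = -2*6 = -12)
j(Z, t) = 4/3 - 4/(3*t) + Z/(3*t²) (j(Z, t) = 4/3 + (-4/t + Z/((t*t)))/3 = 4/3 + (-4/t + Z/(t²))/3 = 4/3 + (-4/t + Z/t²)/3 = 4/3 + (-4/(3*t) + Z/(3*t²)) = 4/3 - 4/(3*t) + Z/(3*t²))
J(b) = 7*√(15 + (-3*b + 4*b²)/(3*b²))/2 (J(b) = 7*√(15 + (b - 4*b + 4*b²)/(3*b²))/2 = 7*√(15 + (-3*b + 4*b²)/(3*b²))/2)
U = 41203 (U = 6 + (19840 - 1*(-21357)) = 6 + (19840 + 21357) = 6 + 41197 = 41203)
J(c(-5)) + U = 7*√(147 - 9/(-12))/6 + 41203 = 7*√(147 - 9*(-1/12))/6 + 41203 = 7*√(147 + ¾)/6 + 41203 = 7*√(591/4)/6 + 41203 = 7*(√591/2)/6 + 41203 = 7*√591/12 + 41203 = 41203 + 7*√591/12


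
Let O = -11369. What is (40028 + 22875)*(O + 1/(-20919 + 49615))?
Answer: -20521778101169/28696 ≈ -7.1514e+8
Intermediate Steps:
(40028 + 22875)*(O + 1/(-20919 + 49615)) = (40028 + 22875)*(-11369 + 1/(-20919 + 49615)) = 62903*(-11369 + 1/28696) = 62903*(-326244823/28696) = -20521778101169/28696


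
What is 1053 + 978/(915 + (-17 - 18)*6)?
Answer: 247781/235 ≈ 1054.4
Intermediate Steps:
1053 + 978/(915 + (-17 - 18)*6) = 1053 + 978/(915 - 35*6) = 1053 + 978/(915 - 210) = 1053 + 978/705 = 1053 + 978*(1/705) = 1053 + 326/235 = 247781/235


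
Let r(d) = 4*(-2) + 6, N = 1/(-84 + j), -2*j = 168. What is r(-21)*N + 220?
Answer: 18481/84 ≈ 220.01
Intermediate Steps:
j = -84 (j = -½*168 = -84)
N = -1/168 (N = 1/(-84 - 84) = 1/(-168) = -1/168 ≈ -0.0059524)
r(d) = -2 (r(d) = -8 + 6 = -2)
r(-21)*N + 220 = -2*(-1/168) + 220 = 1/84 + 220 = 18481/84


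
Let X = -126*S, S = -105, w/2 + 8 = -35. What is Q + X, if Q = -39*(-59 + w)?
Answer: 18885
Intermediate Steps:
w = -86 (w = -16 + 2*(-35) = -16 - 70 = -86)
Q = 5655 (Q = -39*(-59 - 86) = -39*(-145) = 5655)
X = 13230 (X = -126*(-105) = 13230)
Q + X = 5655 + 13230 = 18885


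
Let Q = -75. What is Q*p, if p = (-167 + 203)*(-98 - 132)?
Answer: 621000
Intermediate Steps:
p = -8280 (p = 36*(-230) = -8280)
Q*p = -75*(-8280) = 621000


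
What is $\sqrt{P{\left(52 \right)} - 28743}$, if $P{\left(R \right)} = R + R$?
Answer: $i \sqrt{28639} \approx 169.23 i$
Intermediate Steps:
$P{\left(R \right)} = 2 R$
$\sqrt{P{\left(52 \right)} - 28743} = \sqrt{2 \cdot 52 - 28743} = \sqrt{104 - 28743} = \sqrt{-28639} = i \sqrt{28639}$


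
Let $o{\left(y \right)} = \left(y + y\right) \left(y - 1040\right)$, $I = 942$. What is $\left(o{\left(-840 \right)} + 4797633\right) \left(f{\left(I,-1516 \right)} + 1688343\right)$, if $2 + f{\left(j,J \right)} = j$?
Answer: $13439991294339$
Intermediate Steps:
$f{\left(j,J \right)} = -2 + j$
$o{\left(y \right)} = 2 y \left(-1040 + y\right)$
$\left(o{\left(-840 \right)} + 4797633\right) \left(f{\left(I,-1516 \right)} + 1688343\right) = \left(2 \left(-840\right) \left(-1040 - 840\right) + 4797633\right) \left(\left(-2 + 942\right) + 1688343\right) = \left(2 \left(-840\right) \left(-1880\right) + 4797633\right) \left(940 + 1688343\right) = \left(3158400 + 4797633\right) 1689283 = 7956033 \cdot 1689283 = 13439991294339$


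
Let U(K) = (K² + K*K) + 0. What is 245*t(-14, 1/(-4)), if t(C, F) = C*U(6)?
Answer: -246960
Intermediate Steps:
U(K) = 2*K² (U(K) = (K² + K²) + 0 = 2*K² + 0 = 2*K²)
t(C, F) = 72*C (t(C, F) = C*(2*6²) = C*(2*36) = C*72 = 72*C)
245*t(-14, 1/(-4)) = 245*(72*(-14)) = 245*(-1008) = -246960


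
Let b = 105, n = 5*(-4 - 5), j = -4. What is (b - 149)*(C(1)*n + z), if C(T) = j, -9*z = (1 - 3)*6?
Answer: -23936/3 ≈ -7978.7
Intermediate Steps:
n = -45 (n = 5*(-9) = -45)
z = 4/3 (z = -(1 - 3)*6/9 = -(-2)*6/9 = -1/9*(-12) = 4/3 ≈ 1.3333)
C(T) = -4
(b - 149)*(C(1)*n + z) = (105 - 149)*(-4*(-45) + 4/3) = -44*(180 + 4/3) = -44*544/3 = -23936/3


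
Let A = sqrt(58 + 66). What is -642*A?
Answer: -1284*sqrt(31) ≈ -7149.0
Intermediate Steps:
A = 2*sqrt(31) (A = sqrt(124) = 2*sqrt(31) ≈ 11.136)
-642*A = -1284*sqrt(31)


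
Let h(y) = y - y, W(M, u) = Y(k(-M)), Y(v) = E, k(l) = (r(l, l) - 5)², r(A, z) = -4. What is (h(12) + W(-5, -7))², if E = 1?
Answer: 1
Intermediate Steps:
k(l) = 81 (k(l) = (-4 - 5)² = (-9)² = 81)
Y(v) = 1
W(M, u) = 1
h(y) = 0
(h(12) + W(-5, -7))² = (0 + 1)² = 1² = 1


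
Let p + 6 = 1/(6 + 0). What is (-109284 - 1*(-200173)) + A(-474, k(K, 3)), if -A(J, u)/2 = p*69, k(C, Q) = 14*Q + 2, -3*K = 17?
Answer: 91694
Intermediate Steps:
K = -17/3 (K = -1/3*17 = -17/3 ≈ -5.6667)
k(C, Q) = 2 + 14*Q
p = -35/6 (p = -6 + 1/(6 + 0) = -6 + 1/6 = -35/6 ≈ -5.8333)
A(J, u) = 805 (A(J, u) = -(-35)*69/3 = -2*(-805/2) = 805)
(-109284 - 1*(-200173)) + A(-474, k(K, 3)) = (-109284 - 1*(-200173)) + 805 = (-109284 + 200173) + 805 = 90889 + 805 = 91694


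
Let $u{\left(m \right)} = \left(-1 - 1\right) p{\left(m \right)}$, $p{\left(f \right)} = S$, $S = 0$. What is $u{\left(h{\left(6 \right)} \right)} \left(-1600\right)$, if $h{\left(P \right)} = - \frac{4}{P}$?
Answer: $0$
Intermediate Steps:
$p{\left(f \right)} = 0$
$u{\left(m \right)} = 0$ ($u{\left(m \right)} = \left(-1 - 1\right) 0 = \left(-2\right) 0 = 0$)
$u{\left(h{\left(6 \right)} \right)} \left(-1600\right) = 0 \left(-1600\right) = 0$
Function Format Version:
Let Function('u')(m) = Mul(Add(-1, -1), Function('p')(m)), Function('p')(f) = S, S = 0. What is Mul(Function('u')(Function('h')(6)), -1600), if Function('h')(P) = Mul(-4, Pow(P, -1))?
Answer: 0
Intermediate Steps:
Function('p')(f) = 0
Function('u')(m) = 0 (Function('u')(m) = Mul(Add(-1, -1), 0) = Mul(-2, 0) = 0)
Mul(Function('u')(Function('h')(6)), -1600) = Mul(0, -1600) = 0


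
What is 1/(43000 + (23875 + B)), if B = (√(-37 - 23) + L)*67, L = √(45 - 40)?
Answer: 1/(66875 + 67*√5 + 134*I*√15) ≈ 1.4919e-5 - 1.155e-7*I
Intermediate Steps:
L = √5 ≈ 2.2361
B = 67*√5 + 134*I*√15 (B = (√(-37 - 23) + √5)*67 = (√(-60) + √5)*67 = (2*I*√15 + √5)*67 = (√5 + 2*I*√15)*67 = 67*√5 + 134*I*√15 ≈ 149.82 + 518.98*I)
1/(43000 + (23875 + B)) = 1/(43000 + (23875 + (67*√5 + 134*I*√15))) = 1/(43000 + (23875 + 67*√5 + 134*I*√15)) = 1/(66875 + 67*√5 + 134*I*√15)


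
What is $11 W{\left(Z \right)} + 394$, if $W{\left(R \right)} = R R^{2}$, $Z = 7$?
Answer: $4167$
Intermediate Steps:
$W{\left(R \right)} = R^{3}$
$11 W{\left(Z \right)} + 394 = 11 \cdot 7^{3} + 394 = 11 \cdot 343 + 394 = 3773 + 394 = 4167$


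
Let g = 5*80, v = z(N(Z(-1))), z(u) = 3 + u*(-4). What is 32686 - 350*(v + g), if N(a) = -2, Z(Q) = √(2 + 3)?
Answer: -111164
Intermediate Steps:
Z(Q) = √5
z(u) = 3 - 4*u
v = 11 (v = 3 - 4*(-2) = 3 + 8 = 11)
g = 400
32686 - 350*(v + g) = 32686 - 350*(11 + 400) = 32686 - 350*411 = 32686 - 143850 = -111164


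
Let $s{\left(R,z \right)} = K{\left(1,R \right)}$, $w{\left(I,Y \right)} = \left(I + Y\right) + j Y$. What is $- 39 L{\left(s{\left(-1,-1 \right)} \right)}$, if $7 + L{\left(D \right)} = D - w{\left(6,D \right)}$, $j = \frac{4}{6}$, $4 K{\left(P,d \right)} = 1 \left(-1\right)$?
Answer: $\frac{1001}{2} \approx 500.5$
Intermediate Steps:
$K{\left(P,d \right)} = - \frac{1}{4}$ ($K{\left(P,d \right)} = \frac{1 \left(-1\right)}{4} = \frac{1}{4} \left(-1\right) = - \frac{1}{4}$)
$j = \frac{2}{3}$ ($j = 4 \cdot \frac{1}{6} = \frac{2}{3} \approx 0.66667$)
$w{\left(I,Y \right)} = I + \frac{5 Y}{3}$ ($w{\left(I,Y \right)} = \left(I + Y\right) + \frac{2 Y}{3} = I + \frac{5 Y}{3}$)
$s{\left(R,z \right)} = - \frac{1}{4}$
$L{\left(D \right)} = -13 - \frac{2 D}{3}$ ($L{\left(D \right)} = -7 + \left(D - \left(6 + \frac{5 D}{3}\right)\right) = -7 - \left(6 + \frac{2 D}{3}\right) = -13 - \frac{2 D}{3}$)
$- 39 L{\left(s{\left(-1,-1 \right)} \right)} = - 39 \left(-13 - - \frac{1}{6}\right) = - 39 \left(-13 + \frac{1}{6}\right) = \left(-39\right) \left(- \frac{77}{6}\right) = \frac{1001}{2}$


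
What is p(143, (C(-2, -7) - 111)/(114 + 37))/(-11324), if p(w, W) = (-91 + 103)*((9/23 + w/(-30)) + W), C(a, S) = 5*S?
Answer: 556609/98320630 ≈ 0.0056612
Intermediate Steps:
p(w, W) = 108/23 + 12*W - 2*w/5 (p(w, W) = 12*((9*(1/23) + w*(-1/30)) + W) = 12*((9/23 - w/30) + W) = 12*(9/23 + W - w/30) = 108/23 + 12*W - 2*w/5)
p(143, (C(-2, -7) - 111)/(114 + 37))/(-11324) = (108/23 + 12*((5*(-7) - 111)/(114 + 37)) - 2/5*143)/(-11324) = (108/23 + 12*((-35 - 111)/151) - 286/5)*(-1/11324) = (108/23 + 12*(-146*1/151) - 286/5)*(-1/11324) = (108/23 + 12*(-146/151) - 286/5)*(-1/11324) = (108/23 - 1752/151 - 286/5)*(-1/11324) = -1113218/17365*(-1/11324) = 556609/98320630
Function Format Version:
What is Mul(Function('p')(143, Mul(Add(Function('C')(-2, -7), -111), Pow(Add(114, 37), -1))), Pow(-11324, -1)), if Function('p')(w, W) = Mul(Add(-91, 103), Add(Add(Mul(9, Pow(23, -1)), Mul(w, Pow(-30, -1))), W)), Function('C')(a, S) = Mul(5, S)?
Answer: Rational(556609, 98320630) ≈ 0.0056612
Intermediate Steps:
Function('p')(w, W) = Add(Rational(108, 23), Mul(12, W), Mul(Rational(-2, 5), w)) (Function('p')(w, W) = Mul(12, Add(Add(Mul(9, Rational(1, 23)), Mul(w, Rational(-1, 30))), W)) = Mul(12, Add(Add(Rational(9, 23), Mul(Rational(-1, 30), w)), W)) = Mul(12, Add(Rational(9, 23), W, Mul(Rational(-1, 30), w))) = Add(Rational(108, 23), Mul(12, W), Mul(Rational(-2, 5), w)))
Mul(Function('p')(143, Mul(Add(Function('C')(-2, -7), -111), Pow(Add(114, 37), -1))), Pow(-11324, -1)) = Mul(Add(Rational(108, 23), Mul(12, Mul(Add(Mul(5, -7), -111), Pow(Add(114, 37), -1))), Mul(Rational(-2, 5), 143)), Pow(-11324, -1)) = Mul(Add(Rational(108, 23), Mul(12, Mul(Add(-35, -111), Pow(151, -1))), Rational(-286, 5)), Rational(-1, 11324)) = Mul(Add(Rational(108, 23), Mul(12, Mul(-146, Rational(1, 151))), Rational(-286, 5)), Rational(-1, 11324)) = Mul(Add(Rational(108, 23), Mul(12, Rational(-146, 151)), Rational(-286, 5)), Rational(-1, 11324)) = Mul(Add(Rational(108, 23), Rational(-1752, 151), Rational(-286, 5)), Rational(-1, 11324)) = Mul(Rational(-1113218, 17365), Rational(-1, 11324)) = Rational(556609, 98320630)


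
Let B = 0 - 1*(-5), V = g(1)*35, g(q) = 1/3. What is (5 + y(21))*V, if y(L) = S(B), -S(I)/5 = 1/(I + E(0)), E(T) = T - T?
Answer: 140/3 ≈ 46.667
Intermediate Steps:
g(q) = ⅓
V = 35/3 (V = (⅓)*35 = 35/3 ≈ 11.667)
E(T) = 0
B = 5 (B = 0 + 5 = 5)
S(I) = -5/I (S(I) = -5/(I + 0) = -5/I)
y(L) = -1 (y(L) = -5/5 = -5*⅕ = -1)
(5 + y(21))*V = (5 - 1)*(35/3) = 4*(35/3) = 140/3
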